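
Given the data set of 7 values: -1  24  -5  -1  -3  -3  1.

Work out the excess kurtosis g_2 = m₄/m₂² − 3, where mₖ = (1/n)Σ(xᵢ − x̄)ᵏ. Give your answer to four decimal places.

1.8340

x̄ = 1.7143
Σ(xᵢ − x̄)² = 601.4286 ⇒ m₂ = 85.91837
Σ(xᵢ − x̄)⁴ = 249793.2886 ⇒ m₄ = 35684.75552
m₂² = 7381.96585
g_2 = m₄/m₂² − 3 = 4.83405 − 3 ≈ 1.8340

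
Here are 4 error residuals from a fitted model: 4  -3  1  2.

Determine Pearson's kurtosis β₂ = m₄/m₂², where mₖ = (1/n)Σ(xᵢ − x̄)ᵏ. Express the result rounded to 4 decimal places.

2.0000

x̄ = 1.0000
Σ(xᵢ − x̄)² = 26.0000 ⇒ m₂ = 6.50000
Σ(xᵢ − x̄)⁴ = 338.0000 ⇒ m₄ = 84.50000
m₂² = 42.25000
β₂ = m₄/m₂² = 84.50000 / 42.25000 ≈ 2.0000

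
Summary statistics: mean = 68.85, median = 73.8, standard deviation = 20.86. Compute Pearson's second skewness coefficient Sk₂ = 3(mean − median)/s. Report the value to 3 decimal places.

Sk₂ = 3(68.85 − 73.8) / 20.86 = 3 × -4.9500 / 20.86
    = -14.8500 / 20.86 ≈ -0.712

-0.712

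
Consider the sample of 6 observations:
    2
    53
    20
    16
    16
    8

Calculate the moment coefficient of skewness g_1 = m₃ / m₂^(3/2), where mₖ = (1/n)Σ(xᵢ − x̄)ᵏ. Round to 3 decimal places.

1.251

x̄ = (2 + 53 + 20 + 16 + 16 + 8) / 6 = 19.1667
deviations (xᵢ − x̄): -17.1667, 33.8333, 0.8333, -3.1667, -3.1667, -11.1667
Σ(xᵢ − x̄)² = 1584.8333 ⇒ m₂ = 1584.8333/6 = 264.13889
Σ(xᵢ − x̄)³ = 32214.5556 ⇒ m₃ = 32214.5556/6 = 5369.09259
m₂^(3/2) = 264.13889^(1.5) = 4292.87774
g_1 = m₃ / m₂^(3/2) = 5369.09259 / 4292.87774 ≈ 1.251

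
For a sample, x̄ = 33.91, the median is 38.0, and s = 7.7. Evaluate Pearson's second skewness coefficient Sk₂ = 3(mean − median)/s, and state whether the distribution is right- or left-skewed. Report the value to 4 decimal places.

Sk₂ = 3(33.91 − 38.0) / 7.7 = 3 × -4.0900 / 7.7
    = -12.2700 / 7.7 ≈ -1.5935
Sk₂ < 0 ⇒ mean < median ⇒ left-skewed (negative skew).

-1.5935, left-skewed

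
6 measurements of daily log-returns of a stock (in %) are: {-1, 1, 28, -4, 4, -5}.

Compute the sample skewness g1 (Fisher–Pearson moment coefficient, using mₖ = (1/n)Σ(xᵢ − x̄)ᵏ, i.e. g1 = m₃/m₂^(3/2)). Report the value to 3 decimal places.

x̄ = (-1 + 1 + 28 - 4 + 4 - 5) / 6 = 3.8333
deviations (xᵢ − x̄): -4.8333, -2.8333, 24.1667, -7.8333, 0.1667, -8.8333
Σ(xᵢ − x̄)² = 754.8333 ⇒ m₂ = 754.8333/6 = 125.80556
Σ(xᵢ − x̄)³ = 12808.4444 ⇒ m₃ = 12808.4444/6 = 2134.74074
m₂^(3/2) = 125.80556^(1.5) = 1411.07381
g1 = m₃ / m₂^(3/2) = 2134.74074 / 1411.07381 ≈ 1.513

1.513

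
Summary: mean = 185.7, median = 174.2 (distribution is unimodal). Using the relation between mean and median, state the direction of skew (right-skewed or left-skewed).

mean − median = 185.7 − 174.2 = 11.5
mean > median ⇒ the longer tail is on the right ⇒ right-skewed (positively skewed).

right-skewed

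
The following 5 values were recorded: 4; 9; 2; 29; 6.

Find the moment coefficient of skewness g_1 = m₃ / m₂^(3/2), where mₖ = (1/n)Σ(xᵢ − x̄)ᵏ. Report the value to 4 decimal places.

x̄ = (4 + 9 + 2 + 29 + 6) / 5 = 10.0000
deviations (xᵢ − x̄): -6.0000, -1.0000, -8.0000, 19.0000, -4.0000
Σ(xᵢ − x̄)² = 478.0000 ⇒ m₂ = 478.0000/5 = 95.60000
Σ(xᵢ − x̄)³ = 6066.0000 ⇒ m₃ = 6066.0000/5 = 1213.20000
m₂^(3/2) = 95.60000^(1.5) = 934.73141
g_1 = m₃ / m₂^(3/2) = 1213.20000 / 934.73141 ≈ 1.2979

1.2979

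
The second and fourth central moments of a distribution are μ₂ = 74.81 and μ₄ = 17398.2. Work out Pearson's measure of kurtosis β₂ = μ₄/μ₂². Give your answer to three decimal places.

3.109

μ₂² = 74.81² = 5596.53610
μ₄/μ₂² = 17398.2 / 5596.53610 = 3.10874
β₂ ≈ 3.109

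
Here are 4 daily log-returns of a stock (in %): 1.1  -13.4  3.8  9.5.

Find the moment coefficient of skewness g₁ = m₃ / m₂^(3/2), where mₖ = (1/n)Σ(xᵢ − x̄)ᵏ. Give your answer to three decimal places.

x̄ = (1.1 - 13.4 + 3.8 + 9.5) / 4 = 0.2500
deviations (xᵢ − x̄): 0.8500, -13.6500, 3.5500, 9.2500
Σ(xᵢ − x̄)² = 285.2100 ⇒ m₂ = 285.2100/4 = 71.30250
Σ(xᵢ − x̄)³ = -1706.4960 ⇒ m₃ = -1706.4960/4 = -426.62400
m₂^(3/2) = 71.30250^(1.5) = 602.08407
g₁ = m₃ / m₂^(3/2) = -426.62400 / 602.08407 ≈ -0.709

-0.709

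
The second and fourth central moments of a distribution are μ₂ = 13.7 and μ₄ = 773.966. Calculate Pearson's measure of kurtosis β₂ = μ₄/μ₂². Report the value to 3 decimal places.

4.124

μ₂² = 13.7² = 187.69000
μ₄/μ₂² = 773.966 / 187.69000 = 4.12364
β₂ ≈ 4.124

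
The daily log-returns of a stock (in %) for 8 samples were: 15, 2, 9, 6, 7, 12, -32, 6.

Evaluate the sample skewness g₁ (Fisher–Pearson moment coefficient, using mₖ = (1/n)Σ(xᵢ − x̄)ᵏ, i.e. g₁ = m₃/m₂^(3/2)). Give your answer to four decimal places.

x̄ = (15 + 2 + 9 + 6 + 7 + 12 - 32 + 6) / 8 = 3.1250
deviations (xᵢ − x̄): 11.8750, -1.1250, 5.8750, 2.8750, 3.8750, 8.8750, -35.1250, 2.8750
Σ(xᵢ − x̄)² = 1520.8750 ⇒ m₂ = 1520.8750/8 = 190.10938
Σ(xᵢ − x̄)³ = -40655.3438 ⇒ m₃ = -40655.3438/8 = -5081.91797
m₂^(3/2) = 190.10938^(1.5) = 2621.23103
g₁ = m₃ / m₂^(3/2) = -5081.91797 / 2621.23103 ≈ -1.9388

-1.9388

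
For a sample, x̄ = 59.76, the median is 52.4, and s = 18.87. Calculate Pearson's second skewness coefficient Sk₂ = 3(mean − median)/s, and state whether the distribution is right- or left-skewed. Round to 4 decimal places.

Sk₂ = 3(59.76 − 52.4) / 18.87 = 3 × 7.3600 / 18.87
    = 22.0800 / 18.87 ≈ 1.1701
Sk₂ > 0 ⇒ mean > median ⇒ right-skewed (positive skew).

1.1701, right-skewed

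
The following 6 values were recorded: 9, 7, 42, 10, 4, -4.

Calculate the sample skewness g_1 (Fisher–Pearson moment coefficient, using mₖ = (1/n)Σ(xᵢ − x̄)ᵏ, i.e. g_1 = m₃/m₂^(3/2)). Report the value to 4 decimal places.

x̄ = (9 + 7 + 42 + 10 + 4 - 4) / 6 = 11.3333
deviations (xᵢ − x̄): -2.3333, -4.3333, 30.6667, -1.3333, -7.3333, -15.3333
Σ(xᵢ − x̄)² = 1255.3333 ⇒ m₂ = 1255.3333/6 = 209.22222
Σ(xᵢ − x̄)³ = 24744.4444 ⇒ m₃ = 24744.4444/6 = 4124.07407
m₂^(3/2) = 209.22222^(1.5) = 3026.29817
g_1 = m₃ / m₂^(3/2) = 4124.07407 / 3026.29817 ≈ 1.3627

1.3627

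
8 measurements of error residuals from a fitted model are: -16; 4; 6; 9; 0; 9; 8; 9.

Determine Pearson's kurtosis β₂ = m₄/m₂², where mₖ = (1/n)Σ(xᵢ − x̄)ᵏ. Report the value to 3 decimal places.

4.659

x̄ = 3.6250
Σ(xᵢ − x̄)² = 509.8750 ⇒ m₂ = 63.73438
Σ(xᵢ − x̄)⁴ = 151408.1816 ⇒ m₄ = 18926.02271
m₂² = 4062.07056
β₂ = m₄/m₂² = 18926.02271 / 4062.07056 ≈ 4.659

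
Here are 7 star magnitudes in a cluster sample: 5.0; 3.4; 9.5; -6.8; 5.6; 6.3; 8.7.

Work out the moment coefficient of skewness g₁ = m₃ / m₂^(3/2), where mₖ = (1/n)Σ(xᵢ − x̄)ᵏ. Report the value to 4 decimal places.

x̄ = (5.0 + 3.4 + 9.5 - 6.8 + 5.6 + 6.3 + 8.7) / 7 = 4.5286
deviations (xᵢ − x̄): 0.4714, -1.1286, 4.9714, -11.3286, 1.0714, 1.7714, 4.1714
Σ(xᵢ − x̄)² = 176.2343 ⇒ m₂ = 176.2343/7 = 25.17633
Σ(xᵢ − x̄)³ = -1252.9580 ⇒ m₃ = -1252.9580/7 = -178.99399
m₂^(3/2) = 25.17633^(1.5) = 126.32478
g₁ = m₃ / m₂^(3/2) = -178.99399 / 126.32478 ≈ -1.4169

-1.4169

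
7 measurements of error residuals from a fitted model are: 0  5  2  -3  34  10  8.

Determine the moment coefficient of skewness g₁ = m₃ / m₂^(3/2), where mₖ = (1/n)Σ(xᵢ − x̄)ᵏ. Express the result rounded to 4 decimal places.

x̄ = (0 + 5 + 2 - 3 + 34 + 10 + 8) / 7 = 8.0000
deviations (xᵢ − x̄): -8.0000, -3.0000, -6.0000, -11.0000, 26.0000, 2.0000, 0.0000
Σ(xᵢ − x̄)² = 910.0000 ⇒ m₂ = 910.0000/7 = 130.00000
Σ(xᵢ − x̄)³ = 15498.0000 ⇒ m₃ = 15498.0000/7 = 2214.00000
m₂^(3/2) = 130.00000^(1.5) = 1482.22805
g₁ = m₃ / m₂^(3/2) = 2214.00000 / 1482.22805 ≈ 1.4937

1.4937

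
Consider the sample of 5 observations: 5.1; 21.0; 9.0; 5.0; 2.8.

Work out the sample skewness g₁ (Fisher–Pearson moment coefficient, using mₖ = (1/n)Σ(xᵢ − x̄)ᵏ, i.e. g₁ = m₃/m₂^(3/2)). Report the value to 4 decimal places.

1.1779

x̄ = (5.1 + 21.0 + 9.0 + 5.0 + 2.8) / 5 = 8.5800
deviations (xᵢ − x̄): -3.4800, 12.4200, 0.4200, -3.5800, -5.7800
Σ(xᵢ − x̄)² = 212.7680 ⇒ m₂ = 212.7680/5 = 42.55360
Σ(xᵢ − x̄)³ = 1634.8111 ⇒ m₃ = 1634.8111/5 = 326.96222
m₂^(3/2) = 42.55360^(1.5) = 277.59041
g₁ = m₃ / m₂^(3/2) = 326.96222 / 277.59041 ≈ 1.1779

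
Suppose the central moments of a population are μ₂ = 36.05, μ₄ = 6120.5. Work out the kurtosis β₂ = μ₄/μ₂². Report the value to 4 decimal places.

4.7095

μ₂² = 36.05² = 1299.60250
μ₄/μ₂² = 6120.5 / 1299.60250 = 4.70952
β₂ ≈ 4.7095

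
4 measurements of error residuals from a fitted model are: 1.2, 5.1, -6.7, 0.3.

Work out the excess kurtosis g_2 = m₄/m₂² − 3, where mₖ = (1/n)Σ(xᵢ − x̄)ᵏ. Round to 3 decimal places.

-0.958

x̄ = -0.0250
Σ(xᵢ − x̄)² = 72.4275 ⇒ m₂ = 18.10687
Σ(xᵢ − x̄)⁴ = 2677.3498 ⇒ m₄ = 669.33745
m₂² = 327.85892
g_2 = m₄/m₂² − 3 = 2.04154 − 3 ≈ -0.958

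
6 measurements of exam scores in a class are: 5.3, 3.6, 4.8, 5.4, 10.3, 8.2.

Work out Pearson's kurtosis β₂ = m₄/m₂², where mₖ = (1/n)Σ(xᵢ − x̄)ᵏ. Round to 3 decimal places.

x̄ = 6.2667
Σ(xᵢ − x̄)² = 30.9533 ⇒ m₂ = 5.15889
Σ(xᵢ − x̄)⁴ = 335.2441 ⇒ m₄ = 55.87402
m₂² = 26.61413
β₂ = m₄/m₂² = 55.87402 / 26.61413 ≈ 2.099

2.099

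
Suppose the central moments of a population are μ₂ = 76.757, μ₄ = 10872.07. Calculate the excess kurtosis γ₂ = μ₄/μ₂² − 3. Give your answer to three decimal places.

-1.155

μ₂² = 76.757² = 5891.63705
μ₄/μ₂² = 10872.07 / 5891.63705 = 1.84534
γ₂ = 1.84534 − 3 ≈ -1.155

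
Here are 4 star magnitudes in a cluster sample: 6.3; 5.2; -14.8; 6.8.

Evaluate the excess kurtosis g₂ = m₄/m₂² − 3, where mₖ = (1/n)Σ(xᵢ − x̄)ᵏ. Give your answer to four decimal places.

x̄ = 0.8750
Σ(xᵢ − x̄)² = 328.9475 ⇒ m₂ = 82.23688
Σ(xᵢ − x̄)⁴ = 62819.7212 ⇒ m₄ = 15704.93029
m₂² = 6762.90361
g₂ = m₄/m₂² − 3 = 2.32222 − 3 ≈ -0.6778

-0.6778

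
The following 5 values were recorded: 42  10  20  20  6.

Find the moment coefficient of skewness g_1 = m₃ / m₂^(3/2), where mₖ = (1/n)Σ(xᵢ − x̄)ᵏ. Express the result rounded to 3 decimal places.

x̄ = (42 + 10 + 20 + 20 + 6) / 5 = 19.6000
deviations (xᵢ − x̄): 22.4000, -9.6000, 0.4000, 0.4000, -13.6000
Σ(xᵢ − x̄)² = 779.2000 ⇒ m₂ = 779.2000/5 = 155.84000
Σ(xᵢ − x̄)³ = 7839.3600 ⇒ m₃ = 7839.3600/5 = 1567.87200
m₂^(3/2) = 155.84000^(1.5) = 1945.44255
g_1 = m₃ / m₂^(3/2) = 1567.87200 / 1945.44255 ≈ 0.806

0.806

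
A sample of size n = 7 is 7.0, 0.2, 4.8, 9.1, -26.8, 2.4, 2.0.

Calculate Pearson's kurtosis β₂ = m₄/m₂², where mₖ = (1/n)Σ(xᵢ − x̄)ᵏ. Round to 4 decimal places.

4.6049

x̄ = -0.1857
Σ(xᵢ − x̄)² = 882.6486 ⇒ m₂ = 126.09265
Σ(xᵢ − x̄)⁴ = 512503.7291 ⇒ m₄ = 73214.81844
m₂² = 15899.35716
β₂ = m₄/m₂² = 73214.81844 / 15899.35716 ≈ 4.6049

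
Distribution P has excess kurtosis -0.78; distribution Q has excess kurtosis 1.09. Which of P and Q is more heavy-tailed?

Q

Higher excess kurtosis ⇒ heavier tails relative to the normal distribution.
-0.78 vs 1.09: the larger is 1.09, so Q has heavier tails. (Q is leptokurtic — heavier-than-normal tails; the other is platykurtic.)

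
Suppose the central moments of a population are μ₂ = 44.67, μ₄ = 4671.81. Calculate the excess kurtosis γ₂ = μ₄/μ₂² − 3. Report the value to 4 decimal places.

-0.6587

μ₂² = 44.67² = 1995.40890
μ₄/μ₂² = 4671.81 / 1995.40890 = 2.34128
γ₂ = 2.34128 − 3 ≈ -0.6587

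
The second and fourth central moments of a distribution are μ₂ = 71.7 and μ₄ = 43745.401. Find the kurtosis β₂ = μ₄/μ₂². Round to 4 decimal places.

8.5093

μ₂² = 71.7² = 5140.89000
μ₄/μ₂² = 43745.401 / 5140.89000 = 8.50931
β₂ ≈ 8.5093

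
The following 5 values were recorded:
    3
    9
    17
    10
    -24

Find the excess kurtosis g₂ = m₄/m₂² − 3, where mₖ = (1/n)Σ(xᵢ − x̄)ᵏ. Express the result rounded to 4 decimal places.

x̄ = 3.0000
Σ(xᵢ − x̄)² = 1010.0000 ⇒ m₂ = 202.00000
Σ(xᵢ − x̄)⁴ = 573554.0000 ⇒ m₄ = 114710.80000
m₂² = 40804.00000
g₂ = m₄/m₂² − 3 = 2.81126 − 3 ≈ -0.1887

-0.1887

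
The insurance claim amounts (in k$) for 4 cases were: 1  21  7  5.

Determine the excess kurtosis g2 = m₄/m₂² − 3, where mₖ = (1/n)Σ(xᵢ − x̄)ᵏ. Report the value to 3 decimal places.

x̄ = 8.5000
Σ(xᵢ − x̄)² = 227.0000 ⇒ m₂ = 56.75000
Σ(xᵢ − x̄)⁴ = 27733.2500 ⇒ m₄ = 6933.31250
m₂² = 3220.56250
g2 = m₄/m₂² − 3 = 2.15283 − 3 ≈ -0.847

-0.847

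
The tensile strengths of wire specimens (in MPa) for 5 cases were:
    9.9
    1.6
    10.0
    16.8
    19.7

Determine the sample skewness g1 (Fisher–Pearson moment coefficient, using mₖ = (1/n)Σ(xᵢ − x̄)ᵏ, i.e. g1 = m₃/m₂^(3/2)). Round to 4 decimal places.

x̄ = (9.9 + 1.6 + 10.0 + 16.8 + 19.7) / 5 = 11.6000
deviations (xᵢ − x̄): -1.7000, -10.0000, -1.6000, 5.2000, 8.1000
Σ(xᵢ − x̄)² = 198.1000 ⇒ m₂ = 198.1000/5 = 39.62000
Σ(xᵢ − x̄)³ = -336.9600 ⇒ m₃ = -336.9600/5 = -67.39200
m₂^(3/2) = 39.62000^(1.5) = 249.38579
g1 = m₃ / m₂^(3/2) = -67.39200 / 249.38579 ≈ -0.2702

-0.2702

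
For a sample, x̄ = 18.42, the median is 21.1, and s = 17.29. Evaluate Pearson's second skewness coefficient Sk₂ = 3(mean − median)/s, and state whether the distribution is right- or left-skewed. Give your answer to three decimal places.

-0.465, left-skewed

Sk₂ = 3(18.42 − 21.1) / 17.29 = 3 × -2.6800 / 17.29
    = -8.0400 / 17.29 ≈ -0.465
Sk₂ < 0 ⇒ mean < median ⇒ left-skewed (negative skew).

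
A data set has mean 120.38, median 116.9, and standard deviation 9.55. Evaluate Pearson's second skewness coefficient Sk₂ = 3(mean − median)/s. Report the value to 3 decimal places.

Sk₂ = 3(120.38 − 116.9) / 9.55 = 3 × 3.4800 / 9.55
    = 10.4400 / 9.55 ≈ 1.093

1.093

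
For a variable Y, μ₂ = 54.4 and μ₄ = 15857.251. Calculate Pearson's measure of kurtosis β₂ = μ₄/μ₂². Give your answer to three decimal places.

5.358

μ₂² = 54.4² = 2959.36000
μ₄/μ₂² = 15857.251 / 2959.36000 = 5.35834
β₂ ≈ 5.358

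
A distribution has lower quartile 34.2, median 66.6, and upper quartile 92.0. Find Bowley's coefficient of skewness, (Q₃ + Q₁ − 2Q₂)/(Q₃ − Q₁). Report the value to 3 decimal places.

-0.121

numerator: Q₃ + Q₁ − 2Q₂ = 92.0 + 34.2 − 2×66.6 = -7.0000
denominator: Q₃ − Q₁ = 92.0 − 34.2 = 57.8000
Bowley skewness = -7.0000 / 57.8000 ≈ -0.121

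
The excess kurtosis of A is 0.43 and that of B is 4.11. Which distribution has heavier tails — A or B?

Higher excess kurtosis ⇒ heavier tails relative to the normal distribution.
0.43 vs 4.11: the larger is 4.11, so B has heavier tails.

B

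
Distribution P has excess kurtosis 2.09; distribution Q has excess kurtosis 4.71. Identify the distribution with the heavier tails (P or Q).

Higher excess kurtosis ⇒ heavier tails relative to the normal distribution.
2.09 vs 4.71: the larger is 4.71, so Q has heavier tails.

Q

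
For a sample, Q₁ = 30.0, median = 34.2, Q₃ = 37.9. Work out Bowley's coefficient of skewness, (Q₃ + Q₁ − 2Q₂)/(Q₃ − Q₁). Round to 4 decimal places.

numerator: Q₃ + Q₁ − 2Q₂ = 37.9 + 30.0 − 2×34.2 = -0.5000
denominator: Q₃ − Q₁ = 37.9 − 30.0 = 7.9000
Bowley skewness = -0.5000 / 7.9000 ≈ -0.0633

-0.0633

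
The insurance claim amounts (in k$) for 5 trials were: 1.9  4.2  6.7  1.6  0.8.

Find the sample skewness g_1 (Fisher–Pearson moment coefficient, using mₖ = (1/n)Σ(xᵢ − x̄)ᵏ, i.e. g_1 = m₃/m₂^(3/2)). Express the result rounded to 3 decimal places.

0.701

x̄ = (1.9 + 4.2 + 6.7 + 1.6 + 0.8) / 5 = 3.0400
deviations (xᵢ − x̄): -1.1400, 1.1600, 3.6600, -1.4400, -2.2400
Σ(xᵢ − x̄)² = 23.1320 ⇒ m₂ = 23.1320/5 = 4.62640
Σ(xᵢ − x̄)³ = 34.8818 ⇒ m₃ = 34.8818/5 = 6.97637
m₂^(3/2) = 4.62640^(1.5) = 9.95096
g_1 = m₃ / m₂^(3/2) = 6.97637 / 9.95096 ≈ 0.701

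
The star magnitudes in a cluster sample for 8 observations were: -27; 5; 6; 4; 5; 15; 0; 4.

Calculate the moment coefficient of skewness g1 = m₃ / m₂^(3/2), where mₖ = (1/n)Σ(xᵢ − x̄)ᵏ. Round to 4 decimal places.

x̄ = (-27 + 5 + 6 + 4 + 5 + 15 + 0 + 4) / 8 = 1.5000
deviations (xᵢ − x̄): -28.5000, 3.5000, 4.5000, 2.5000, 3.5000, 13.5000, -1.5000, 2.5000
Σ(xᵢ − x̄)² = 1054.0000 ⇒ m₂ = 1054.0000/8 = 131.75000
Σ(xᵢ − x̄)³ = -20484.0000 ⇒ m₃ = -20484.0000/8 = -2560.50000
m₂^(3/2) = 131.75000^(1.5) = 1512.25816
g1 = m₃ / m₂^(3/2) = -2560.50000 / 1512.25816 ≈ -1.6932

-1.6932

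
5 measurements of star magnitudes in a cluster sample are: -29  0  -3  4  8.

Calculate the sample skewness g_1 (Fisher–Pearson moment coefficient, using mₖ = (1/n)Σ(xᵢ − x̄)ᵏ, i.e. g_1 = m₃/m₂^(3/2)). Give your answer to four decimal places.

x̄ = (-29 + 0 - 3 + 4 + 8) / 5 = -4.0000
deviations (xᵢ − x̄): -25.0000, 4.0000, 1.0000, 8.0000, 12.0000
Σ(xᵢ − x̄)² = 850.0000 ⇒ m₂ = 850.0000/5 = 170.00000
Σ(xᵢ − x̄)³ = -13320.0000 ⇒ m₃ = -13320.0000/5 = -2664.00000
m₂^(3/2) = 170.00000^(1.5) = 2216.52882
g_1 = m₃ / m₂^(3/2) = -2664.00000 / 2216.52882 ≈ -1.2019

-1.2019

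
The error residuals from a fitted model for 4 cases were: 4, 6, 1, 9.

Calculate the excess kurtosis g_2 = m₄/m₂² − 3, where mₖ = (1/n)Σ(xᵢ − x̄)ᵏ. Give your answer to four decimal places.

-1.2215

x̄ = 5.0000
Σ(xᵢ − x̄)² = 34.0000 ⇒ m₂ = 8.50000
Σ(xᵢ − x̄)⁴ = 514.0000 ⇒ m₄ = 128.50000
m₂² = 72.25000
g_2 = m₄/m₂² − 3 = 1.77855 − 3 ≈ -1.2215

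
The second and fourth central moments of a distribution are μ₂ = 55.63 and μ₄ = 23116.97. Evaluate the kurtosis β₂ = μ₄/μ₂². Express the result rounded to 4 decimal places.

μ₂² = 55.63² = 3094.69690
μ₄/μ₂² = 23116.97 / 3094.69690 = 7.46987
β₂ ≈ 7.4699

7.4699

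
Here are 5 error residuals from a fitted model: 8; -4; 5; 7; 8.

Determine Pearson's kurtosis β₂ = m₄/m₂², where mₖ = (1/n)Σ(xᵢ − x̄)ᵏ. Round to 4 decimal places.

2.9477

x̄ = 4.8000
Σ(xᵢ − x̄)² = 102.8000 ⇒ m₂ = 20.56000
Σ(xᵢ − x̄)⁴ = 6230.0960 ⇒ m₄ = 1246.01920
m₂² = 422.71360
β₂ = m₄/m₂² = 1246.01920 / 422.71360 ≈ 2.9477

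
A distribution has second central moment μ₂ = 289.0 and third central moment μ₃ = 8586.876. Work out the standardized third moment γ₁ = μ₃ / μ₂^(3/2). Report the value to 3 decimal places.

σ = √μ₂ = √289.0 = 17.00000
σ³ = μ₂^(3/2) = 4913.00000
γ₁ = μ₃/σ³ = 8586.876 / 4913.00000 ≈ 1.748

1.748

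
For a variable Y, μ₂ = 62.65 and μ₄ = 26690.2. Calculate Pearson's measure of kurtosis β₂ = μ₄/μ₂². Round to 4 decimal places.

6.8000

μ₂² = 62.65² = 3925.02250
μ₄/μ₂² = 26690.2 / 3925.02250 = 6.80001
β₂ ≈ 6.8000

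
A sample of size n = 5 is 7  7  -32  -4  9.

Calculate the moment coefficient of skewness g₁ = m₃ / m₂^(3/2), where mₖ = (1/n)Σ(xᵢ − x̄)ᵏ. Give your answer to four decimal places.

-1.2103

x̄ = (7 + 7 - 32 - 4 + 9) / 5 = -2.6000
deviations (xᵢ − x̄): 9.6000, 9.6000, -29.4000, -1.4000, 11.6000
Σ(xᵢ − x̄)² = 1185.2000 ⇒ m₂ = 1185.2000/5 = 237.04000
Σ(xᵢ − x̄)³ = -22084.5600 ⇒ m₃ = -22084.5600/5 = -4416.91200
m₂^(3/2) = 237.04000^(1.5) = 3649.49235
g₁ = m₃ / m₂^(3/2) = -4416.91200 / 3649.49235 ≈ -1.2103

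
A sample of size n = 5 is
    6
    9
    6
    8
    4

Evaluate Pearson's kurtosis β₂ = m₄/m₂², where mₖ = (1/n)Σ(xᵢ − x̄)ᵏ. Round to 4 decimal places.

1.7957

x̄ = 6.6000
Σ(xᵢ − x̄)² = 15.2000 ⇒ m₂ = 3.04000
Σ(xᵢ − x̄)⁴ = 82.9760 ⇒ m₄ = 16.59520
m₂² = 9.24160
β₂ = m₄/m₂² = 16.59520 / 9.24160 ≈ 1.7957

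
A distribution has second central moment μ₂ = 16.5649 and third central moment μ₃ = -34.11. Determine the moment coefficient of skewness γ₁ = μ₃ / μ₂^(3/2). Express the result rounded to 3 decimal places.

σ = √μ₂ = √16.5649 = 4.07000
σ³ = μ₂^(3/2) = 67.41914
γ₁ = μ₃/σ³ = -34.11 / 67.41914 ≈ -0.506

-0.506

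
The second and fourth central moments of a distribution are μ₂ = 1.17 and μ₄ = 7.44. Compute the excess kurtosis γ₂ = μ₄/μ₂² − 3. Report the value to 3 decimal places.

μ₂² = 1.17² = 1.36890
μ₄/μ₂² = 7.44 / 1.36890 = 5.43502
γ₂ = 5.43502 − 3 ≈ 2.435

2.435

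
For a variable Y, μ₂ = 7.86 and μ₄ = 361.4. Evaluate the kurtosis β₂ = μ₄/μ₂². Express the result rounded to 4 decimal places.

μ₂² = 7.86² = 61.77960
μ₄/μ₂² = 361.4 / 61.77960 = 5.84983
β₂ ≈ 5.8498

5.8498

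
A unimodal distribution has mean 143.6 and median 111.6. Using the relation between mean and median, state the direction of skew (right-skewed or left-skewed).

right-skewed

mean − median = 143.6 − 111.6 = 32.0
mean > median ⇒ the longer tail is on the right ⇒ right-skewed (positively skewed).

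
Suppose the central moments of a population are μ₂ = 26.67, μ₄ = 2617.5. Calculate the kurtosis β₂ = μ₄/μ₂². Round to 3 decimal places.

μ₂² = 26.67² = 711.28890
μ₄/μ₂² = 2617.5 / 711.28890 = 3.67994
β₂ ≈ 3.680

3.680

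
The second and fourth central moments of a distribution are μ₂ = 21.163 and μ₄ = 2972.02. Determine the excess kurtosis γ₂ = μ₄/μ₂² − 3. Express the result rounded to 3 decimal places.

μ₂² = 21.163² = 447.87257
μ₄/μ₂² = 2972.02 / 447.87257 = 6.63586
γ₂ = 6.63586 − 3 ≈ 3.636

3.636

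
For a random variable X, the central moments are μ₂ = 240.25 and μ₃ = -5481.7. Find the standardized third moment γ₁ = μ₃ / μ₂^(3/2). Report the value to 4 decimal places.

σ = √μ₂ = √240.25 = 15.50000
σ³ = μ₂^(3/2) = 3723.87500
γ₁ = μ₃/σ³ = -5481.7 / 3723.87500 ≈ -1.4720

-1.4720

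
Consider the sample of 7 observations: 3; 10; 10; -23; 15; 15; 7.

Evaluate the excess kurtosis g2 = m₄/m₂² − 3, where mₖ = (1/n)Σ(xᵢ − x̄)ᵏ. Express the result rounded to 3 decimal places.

x̄ = 5.2857
Σ(xᵢ − x̄)² = 1041.4286 ⇒ m₂ = 148.77551
Σ(xᵢ − x̄)⁴ = 658964.7988 ⇒ m₄ = 94137.82840
m₂² = 22134.15244
g2 = m₄/m₂² − 3 = 4.25306 − 3 ≈ 1.253

1.253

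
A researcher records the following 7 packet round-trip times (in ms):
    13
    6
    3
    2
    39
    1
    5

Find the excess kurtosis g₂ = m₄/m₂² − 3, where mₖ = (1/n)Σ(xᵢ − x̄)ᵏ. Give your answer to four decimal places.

x̄ = 9.8571
Σ(xᵢ − x̄)² = 1084.8571 ⇒ m₂ = 154.97959
Σ(xᵢ − x̄)⁴ = 734372.7055 ⇒ m₄ = 104910.38651
m₂² = 24018.67389
g₂ = m₄/m₂² − 3 = 4.36787 − 3 ≈ 1.3679

1.3679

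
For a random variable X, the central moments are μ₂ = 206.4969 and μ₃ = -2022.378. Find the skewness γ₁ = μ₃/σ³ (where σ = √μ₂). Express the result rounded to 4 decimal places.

-0.6815

σ = √μ₂ = √206.4969 = 14.37000
σ³ = μ₂^(3/2) = 2967.36045
γ₁ = μ₃/σ³ = -2022.378 / 2967.36045 ≈ -0.6815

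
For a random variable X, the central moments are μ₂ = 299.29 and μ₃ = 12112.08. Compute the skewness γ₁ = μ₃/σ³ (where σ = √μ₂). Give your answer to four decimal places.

σ = √μ₂ = √299.29 = 17.30000
σ³ = μ₂^(3/2) = 5177.71700
γ₁ = μ₃/σ³ = 12112.08 / 5177.71700 ≈ 2.3393

2.3393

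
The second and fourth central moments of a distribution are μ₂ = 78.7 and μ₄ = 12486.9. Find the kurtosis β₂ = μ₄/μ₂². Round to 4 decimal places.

μ₂² = 78.7² = 6193.69000
μ₄/μ₂² = 12486.9 / 6193.69000 = 2.01607
β₂ ≈ 2.0161

2.0161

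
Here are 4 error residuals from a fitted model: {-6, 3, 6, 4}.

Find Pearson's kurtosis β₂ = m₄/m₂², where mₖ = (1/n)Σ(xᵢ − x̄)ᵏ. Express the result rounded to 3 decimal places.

x̄ = 1.7500
Σ(xᵢ − x̄)² = 84.7500 ⇒ m₂ = 21.18750
Σ(xᵢ − x̄)⁴ = 3961.8281 ⇒ m₄ = 990.45703
m₂² = 448.91016
β₂ = m₄/m₂² = 990.45703 / 448.91016 ≈ 2.206

2.206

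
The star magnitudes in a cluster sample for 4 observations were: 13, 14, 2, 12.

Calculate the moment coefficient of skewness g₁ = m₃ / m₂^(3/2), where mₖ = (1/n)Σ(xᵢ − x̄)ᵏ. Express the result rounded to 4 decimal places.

-1.0806

x̄ = (13 + 14 + 2 + 12) / 4 = 10.2500
deviations (xᵢ − x̄): 2.7500, 3.7500, -8.2500, 1.7500
Σ(xᵢ − x̄)² = 92.7500 ⇒ m₂ = 92.7500/4 = 23.18750
Σ(xᵢ − x̄)³ = -482.6250 ⇒ m₃ = -482.6250/4 = -120.65625
m₂^(3/2) = 23.18750^(1.5) = 111.65570
g₁ = m₃ / m₂^(3/2) = -120.65625 / 111.65570 ≈ -1.0806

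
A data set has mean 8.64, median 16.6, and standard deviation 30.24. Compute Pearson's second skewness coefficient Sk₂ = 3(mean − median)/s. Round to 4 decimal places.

Sk₂ = 3(8.64 − 16.6) / 30.24 = 3 × -7.9600 / 30.24
    = -23.8800 / 30.24 ≈ -0.7897

-0.7897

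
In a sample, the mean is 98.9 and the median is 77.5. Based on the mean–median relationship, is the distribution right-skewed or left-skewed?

right-skewed

mean − median = 98.9 − 77.5 = 21.4
mean > median ⇒ the longer tail is on the right ⇒ right-skewed (positively skewed).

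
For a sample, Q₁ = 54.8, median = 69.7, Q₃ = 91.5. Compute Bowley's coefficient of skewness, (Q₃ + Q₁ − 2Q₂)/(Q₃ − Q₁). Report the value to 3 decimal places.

0.188

numerator: Q₃ + Q₁ − 2Q₂ = 91.5 + 54.8 − 2×69.7 = 6.9000
denominator: Q₃ − Q₁ = 91.5 − 54.8 = 36.7000
Bowley skewness = 6.9000 / 36.7000 ≈ 0.188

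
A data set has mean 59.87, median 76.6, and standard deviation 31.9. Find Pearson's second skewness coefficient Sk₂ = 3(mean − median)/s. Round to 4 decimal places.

Sk₂ = 3(59.87 − 76.6) / 31.9 = 3 × -16.7300 / 31.9
    = -50.1900 / 31.9 ≈ -1.5734

-1.5734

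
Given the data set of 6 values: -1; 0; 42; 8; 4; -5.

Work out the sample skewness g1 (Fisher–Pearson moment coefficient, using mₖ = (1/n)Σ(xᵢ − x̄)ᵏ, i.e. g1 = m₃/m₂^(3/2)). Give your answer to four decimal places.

1.5309

x̄ = (-1 + 0 + 42 + 8 + 4 - 5) / 6 = 8.0000
deviations (xᵢ − x̄): -9.0000, -8.0000, 34.0000, 0.0000, -4.0000, -13.0000
Σ(xᵢ − x̄)² = 1486.0000 ⇒ m₂ = 1486.0000/6 = 247.66667
Σ(xᵢ − x̄)³ = 35802.0000 ⇒ m₃ = 35802.0000/6 = 5967.00000
m₂^(3/2) = 247.66667^(1.5) = 3897.63654
g1 = m₃ / m₂^(3/2) = 5967.00000 / 3897.63654 ≈ 1.5309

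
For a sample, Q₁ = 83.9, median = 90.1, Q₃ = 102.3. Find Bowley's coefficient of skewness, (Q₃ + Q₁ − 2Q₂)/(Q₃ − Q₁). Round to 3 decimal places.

0.326

numerator: Q₃ + Q₁ − 2Q₂ = 102.3 + 83.9 − 2×90.1 = 6.0000
denominator: Q₃ − Q₁ = 102.3 − 83.9 = 18.4000
Bowley skewness = 6.0000 / 18.4000 ≈ 0.326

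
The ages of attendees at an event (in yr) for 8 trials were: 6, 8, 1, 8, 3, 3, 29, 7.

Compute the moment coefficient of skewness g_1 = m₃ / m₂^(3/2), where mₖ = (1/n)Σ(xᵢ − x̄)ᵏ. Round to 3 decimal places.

x̄ = (6 + 8 + 1 + 8 + 3 + 3 + 29 + 7) / 8 = 8.1250
deviations (xᵢ − x̄): -2.1250, -0.1250, -7.1250, -0.1250, -5.1250, -5.1250, 20.8750, -1.1250
Σ(xᵢ − x̄)² = 544.8750 ⇒ m₂ = 544.8750/8 = 68.10938
Σ(xᵢ − x̄)³ = 8454.6563 ⇒ m₃ = 8454.6563/8 = 1056.83203
m₂^(3/2) = 68.10938^(1.5) = 562.09580
g_1 = m₃ / m₂^(3/2) = 1056.83203 / 562.09580 ≈ 1.880

1.880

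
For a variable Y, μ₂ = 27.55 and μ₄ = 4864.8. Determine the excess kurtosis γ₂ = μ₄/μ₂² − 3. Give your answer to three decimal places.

μ₂² = 27.55² = 759.00250
μ₄/μ₂² = 4864.8 / 759.00250 = 6.40947
γ₂ = 6.40947 − 3 ≈ 3.409

3.409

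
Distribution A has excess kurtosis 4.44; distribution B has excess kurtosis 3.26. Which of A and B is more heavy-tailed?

A

Higher excess kurtosis ⇒ heavier tails relative to the normal distribution.
4.44 vs 3.26: the larger is 4.44, so A has heavier tails.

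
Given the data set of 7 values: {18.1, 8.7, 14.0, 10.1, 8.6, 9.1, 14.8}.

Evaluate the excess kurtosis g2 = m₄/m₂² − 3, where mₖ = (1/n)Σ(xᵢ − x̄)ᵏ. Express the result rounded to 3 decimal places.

x̄ = 11.9143
Σ(xᵢ − x̄)² = 83.4686 ⇒ m₂ = 11.92408
Σ(xᵢ − x̄)⁴ = 1853.2970 ⇒ m₄ = 264.75671
m₂² = 142.18372
g2 = m₄/m₂² − 3 = 1.86207 − 3 ≈ -1.138

-1.138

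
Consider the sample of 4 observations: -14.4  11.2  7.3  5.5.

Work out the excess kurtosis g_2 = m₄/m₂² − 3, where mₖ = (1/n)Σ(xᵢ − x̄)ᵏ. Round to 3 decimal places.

-0.768

x̄ = 2.4000
Σ(xᵢ − x̄)² = 393.3000 ⇒ m₂ = 98.32500
Σ(xᵢ − x̄)⁴ = 86325.2034 ⇒ m₄ = 21581.30085
m₂² = 9667.80563
g_2 = m₄/m₂² − 3 = 2.23229 − 3 ≈ -0.768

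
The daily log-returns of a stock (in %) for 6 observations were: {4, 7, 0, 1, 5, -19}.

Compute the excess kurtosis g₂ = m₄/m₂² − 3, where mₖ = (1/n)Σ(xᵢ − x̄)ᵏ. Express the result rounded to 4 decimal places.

0.6957

x̄ = -0.3333
Σ(xᵢ − x̄)² = 451.3333 ⇒ m₂ = 75.22222
Σ(xᵢ − x̄)⁴ = 125470.4444 ⇒ m₄ = 20911.74074
m₂² = 5658.38272
g₂ = m₄/m₂² − 3 = 3.69571 − 3 ≈ 0.6957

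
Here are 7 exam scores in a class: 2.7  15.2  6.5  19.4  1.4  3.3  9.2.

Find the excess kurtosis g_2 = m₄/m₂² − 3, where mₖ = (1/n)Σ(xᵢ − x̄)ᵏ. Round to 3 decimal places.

x̄ = 8.2429
Σ(xᵢ − x̄)² = 278.8171 ⇒ m₂ = 39.83102
Σ(xᵢ − x̄)⁴ = 21581.9171 ⇒ m₄ = 3083.13102
m₂² = 1586.51019
g_2 = m₄/m₂² − 3 = 1.94334 − 3 ≈ -1.057

-1.057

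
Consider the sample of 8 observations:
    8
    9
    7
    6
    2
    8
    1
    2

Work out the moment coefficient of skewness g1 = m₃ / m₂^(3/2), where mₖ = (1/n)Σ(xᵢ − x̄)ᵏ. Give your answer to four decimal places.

x̄ = (8 + 9 + 7 + 6 + 2 + 8 + 1 + 2) / 8 = 5.3750
deviations (xᵢ − x̄): 2.6250, 3.6250, 1.6250, 0.6250, -3.3750, 2.6250, -4.3750, -3.3750
Σ(xᵢ − x̄)² = 71.8750 ⇒ m₂ = 71.8750/8 = 8.98438
Σ(xᵢ − x̄)³ = -72.2813 ⇒ m₃ = -72.2813/8 = -9.03516
m₂^(3/2) = 8.98438^(1.5) = 26.92972
g1 = m₃ / m₂^(3/2) = -9.03516 / 26.92972 ≈ -0.3355

-0.3355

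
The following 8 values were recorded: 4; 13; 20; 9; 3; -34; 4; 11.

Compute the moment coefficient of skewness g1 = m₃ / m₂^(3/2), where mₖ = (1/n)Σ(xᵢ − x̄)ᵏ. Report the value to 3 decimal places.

-1.705

x̄ = (4 + 13 + 20 + 9 + 3 - 34 + 4 + 11) / 8 = 3.7500
deviations (xᵢ − x̄): 0.2500, 9.2500, 16.2500, 5.2500, -0.7500, -37.7500, 0.2500, 7.2500
Σ(xᵢ − x̄)² = 1855.5000 ⇒ m₂ = 1855.5000/8 = 231.93750
Σ(xᵢ − x̄)³ = -48188.2500 ⇒ m₃ = -48188.2500/8 = -6023.53125
m₂^(3/2) = 231.93750^(1.5) = 3532.29086
g1 = m₃ / m₂^(3/2) = -6023.53125 / 3532.29086 ≈ -1.705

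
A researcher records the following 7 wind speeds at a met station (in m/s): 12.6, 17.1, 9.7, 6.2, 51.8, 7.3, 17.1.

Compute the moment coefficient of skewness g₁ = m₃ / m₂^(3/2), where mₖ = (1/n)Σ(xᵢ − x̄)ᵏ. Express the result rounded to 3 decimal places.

x̄ = (12.6 + 17.1 + 9.7 + 6.2 + 51.8 + 7.3 + 17.1) / 7 = 17.4000
deviations (xᵢ − x̄): -4.8000, -0.3000, -7.7000, -11.2000, 34.4000, -10.1000, -0.3000
Σ(xᵢ − x̄)² = 1493.3200 ⇒ m₂ = 1493.3200/7 = 213.33143
Σ(xᵢ − x̄)³ = 37705.1760 ⇒ m₃ = 37705.1760/7 = 5386.45371
m₂^(3/2) = 213.33143^(1.5) = 3115.89104
g₁ = m₃ / m₂^(3/2) = 5386.45371 / 3115.89104 ≈ 1.729

1.729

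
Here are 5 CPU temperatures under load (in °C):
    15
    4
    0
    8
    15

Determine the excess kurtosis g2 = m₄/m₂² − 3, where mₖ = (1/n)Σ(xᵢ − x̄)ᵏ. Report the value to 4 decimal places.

x̄ = 8.4000
Σ(xᵢ − x̄)² = 177.2000 ⇒ m₂ = 35.44000
Σ(xᵢ − x̄)⁴ = 9148.4960 ⇒ m₄ = 1829.69920
m₂² = 1255.99360
g2 = m₄/m₂² − 3 = 1.45677 − 3 ≈ -1.5432

-1.5432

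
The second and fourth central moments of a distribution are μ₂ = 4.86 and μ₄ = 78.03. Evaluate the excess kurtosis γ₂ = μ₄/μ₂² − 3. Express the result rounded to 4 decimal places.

μ₂² = 4.86² = 23.61960
μ₄/μ₂² = 78.03 / 23.61960 = 3.30361
γ₂ = 3.30361 − 3 ≈ 0.3036

0.3036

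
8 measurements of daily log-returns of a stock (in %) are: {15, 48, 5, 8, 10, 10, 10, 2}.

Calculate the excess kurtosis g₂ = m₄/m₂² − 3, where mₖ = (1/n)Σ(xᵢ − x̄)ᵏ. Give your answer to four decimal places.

x̄ = 13.5000
Σ(xᵢ − x̄)² = 1464.0000 ⇒ m₂ = 183.00000
Σ(xᵢ − x̄)⁴ = 1440775.5000 ⇒ m₄ = 180096.93750
m₂² = 33489.00000
g₂ = m₄/m₂² − 3 = 5.37779 − 3 ≈ 2.3778

2.3778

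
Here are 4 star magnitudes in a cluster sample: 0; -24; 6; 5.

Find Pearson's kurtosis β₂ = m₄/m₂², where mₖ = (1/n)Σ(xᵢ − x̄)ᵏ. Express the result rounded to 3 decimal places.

x̄ = -3.2500
Σ(xᵢ − x̄)² = 594.7500 ⇒ m₂ = 148.68750
Σ(xᵢ − x̄)⁴ = 197449.0781 ⇒ m₄ = 49362.26953
m₂² = 22107.97266
β₂ = m₄/m₂² = 49362.26953 / 22107.97266 ≈ 2.233

2.233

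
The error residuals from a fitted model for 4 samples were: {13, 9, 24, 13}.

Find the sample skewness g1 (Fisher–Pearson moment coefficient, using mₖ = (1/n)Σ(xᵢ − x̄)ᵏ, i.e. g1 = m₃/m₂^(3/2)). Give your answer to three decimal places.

x̄ = (13 + 9 + 24 + 13) / 4 = 14.7500
deviations (xᵢ − x̄): -1.7500, -5.7500, 9.2500, -1.7500
Σ(xᵢ − x̄)² = 124.7500 ⇒ m₂ = 124.7500/4 = 31.18750
Σ(xᵢ − x̄)³ = 590.6250 ⇒ m₃ = 590.6250/4 = 147.65625
m₂^(3/2) = 31.18750^(1.5) = 174.16899
g1 = m₃ / m₂^(3/2) = 147.65625 / 174.16899 ≈ 0.848

0.848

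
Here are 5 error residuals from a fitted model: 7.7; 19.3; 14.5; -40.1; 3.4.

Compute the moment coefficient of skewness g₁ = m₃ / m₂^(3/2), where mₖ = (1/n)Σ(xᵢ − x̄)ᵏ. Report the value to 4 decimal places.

-1.2565

x̄ = (7.7 + 19.3 + 14.5 - 40.1 + 3.4) / 5 = 0.9600
deviations (xᵢ − x̄): 6.7400, 18.3400, 13.5400, -41.0600, 2.4400
Σ(xᵢ − x̄)² = 2256.9920 ⇒ m₂ = 2256.9920/5 = 451.39840
Σ(xᵢ − x̄)³ = -60252.2426 ⇒ m₃ = -60252.2426/5 = -12050.44853
m₂^(3/2) = 451.39840^(1.5) = 9590.47291
g₁ = m₃ / m₂^(3/2) = -12050.44853 / 9590.47291 ≈ -1.2565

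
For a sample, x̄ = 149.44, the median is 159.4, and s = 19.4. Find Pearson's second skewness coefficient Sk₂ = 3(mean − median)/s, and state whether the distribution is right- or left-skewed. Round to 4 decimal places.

-1.5402, left-skewed

Sk₂ = 3(149.44 − 159.4) / 19.4 = 3 × -9.9600 / 19.4
    = -29.8800 / 19.4 ≈ -1.5402
Sk₂ < 0 ⇒ mean < median ⇒ left-skewed (negative skew).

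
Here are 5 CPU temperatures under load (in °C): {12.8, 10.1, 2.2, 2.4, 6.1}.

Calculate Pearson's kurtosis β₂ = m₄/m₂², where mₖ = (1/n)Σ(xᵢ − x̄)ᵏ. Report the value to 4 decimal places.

1.4654

x̄ = 6.7200
Σ(xᵢ − x̄)² = 87.8680 ⇒ m₂ = 17.57360
Σ(xᵢ − x̄)⁴ = 2262.8658 ⇒ m₄ = 452.57317
m₂² = 308.83142
β₂ = m₄/m₂² = 452.57317 / 308.83142 ≈ 1.4654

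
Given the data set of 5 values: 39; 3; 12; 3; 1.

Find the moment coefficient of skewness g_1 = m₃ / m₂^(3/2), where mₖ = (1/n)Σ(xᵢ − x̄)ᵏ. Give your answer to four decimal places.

x̄ = (39 + 3 + 12 + 3 + 1) / 5 = 11.6000
deviations (xᵢ − x̄): 27.4000, -8.6000, 0.4000, -8.6000, -10.6000
Σ(xᵢ − x̄)² = 1011.2000 ⇒ m₂ = 1011.2000/5 = 202.24000
Σ(xᵢ − x̄)³ = 18107.7600 ⇒ m₃ = 18107.7600/5 = 3621.55200
m₂^(3/2) = 202.24000^(1.5) = 2876.07750
g_1 = m₃ / m₂^(3/2) = 3621.55200 / 2876.07750 ≈ 1.2592

1.2592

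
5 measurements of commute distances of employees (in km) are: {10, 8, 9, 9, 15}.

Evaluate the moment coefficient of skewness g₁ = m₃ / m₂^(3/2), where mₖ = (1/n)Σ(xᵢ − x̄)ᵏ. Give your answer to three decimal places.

x̄ = (10 + 8 + 9 + 9 + 15) / 5 = 10.2000
deviations (xᵢ − x̄): -0.2000, -2.2000, -1.2000, -1.2000, 4.8000
Σ(xᵢ − x̄)² = 30.8000 ⇒ m₂ = 30.8000/5 = 6.16000
Σ(xᵢ − x̄)³ = 96.4800 ⇒ m₃ = 96.4800/5 = 19.29600
m₂^(3/2) = 6.16000^(1.5) = 15.28872
g₁ = m₃ / m₂^(3/2) = 19.29600 / 15.28872 ≈ 1.262

1.262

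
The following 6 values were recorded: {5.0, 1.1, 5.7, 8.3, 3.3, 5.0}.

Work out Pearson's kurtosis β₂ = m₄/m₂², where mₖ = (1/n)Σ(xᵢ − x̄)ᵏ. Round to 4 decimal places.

x̄ = 4.7333
Σ(xᵢ − x̄)² = 29.0533 ⇒ m₂ = 4.84222
Σ(xᵢ − x̄)⁴ = 341.2000 ⇒ m₄ = 56.86667
m₂² = 23.44712
β₂ = m₄/m₂² = 56.86667 / 23.44712 ≈ 2.4253

2.4253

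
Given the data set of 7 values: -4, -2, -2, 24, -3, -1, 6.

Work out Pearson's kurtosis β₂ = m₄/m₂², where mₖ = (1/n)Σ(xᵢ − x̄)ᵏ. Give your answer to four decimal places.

x̄ = 2.5714
Σ(xᵢ − x̄)² = 599.7143 ⇒ m₂ = 85.67347
Σ(xᵢ − x̄)⁴ = 214852.3324 ⇒ m₄ = 30693.19034
m₂² = 7339.94336
β₂ = m₄/m₂² = 30693.19034 / 7339.94336 ≈ 4.1817

4.1817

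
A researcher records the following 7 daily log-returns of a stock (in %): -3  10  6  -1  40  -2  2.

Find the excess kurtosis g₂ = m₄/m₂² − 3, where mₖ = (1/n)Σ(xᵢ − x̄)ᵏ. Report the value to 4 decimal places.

x̄ = 7.4286
Σ(xᵢ − x̄)² = 1367.7143 ⇒ m₂ = 195.38776
Σ(xᵢ − x̄)⁴ = 1151198.1283 ⇒ m₄ = 164456.87547
m₂² = 38176.37484
g₂ = m₄/m₂² − 3 = 4.30782 − 3 ≈ 1.3078

1.3078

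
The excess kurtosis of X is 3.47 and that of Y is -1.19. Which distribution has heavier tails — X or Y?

Higher excess kurtosis ⇒ heavier tails relative to the normal distribution.
3.47 vs -1.19: the larger is 3.47, so X has heavier tails. (X is leptokurtic — heavier-than-normal tails; the other is platykurtic.)

X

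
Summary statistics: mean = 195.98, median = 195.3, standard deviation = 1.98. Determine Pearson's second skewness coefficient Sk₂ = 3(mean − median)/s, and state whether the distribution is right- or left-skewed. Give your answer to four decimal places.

Sk₂ = 3(195.98 − 195.3) / 1.98 = 3 × 0.6800 / 1.98
    = 2.0400 / 1.98 ≈ 1.0303
Sk₂ > 0 ⇒ mean > median ⇒ right-skewed (positive skew).

1.0303, right-skewed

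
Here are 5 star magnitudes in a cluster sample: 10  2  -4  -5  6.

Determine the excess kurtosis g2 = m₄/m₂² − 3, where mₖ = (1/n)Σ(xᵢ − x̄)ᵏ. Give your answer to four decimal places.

x̄ = 1.8000
Σ(xᵢ − x̄)² = 164.8000 ⇒ m₂ = 32.96000
Σ(xᵢ − x̄)⁴ = 8102.1760 ⇒ m₄ = 1620.43520
m₂² = 1086.36160
g2 = m₄/m₂² − 3 = 1.49162 − 3 ≈ -1.5084

-1.5084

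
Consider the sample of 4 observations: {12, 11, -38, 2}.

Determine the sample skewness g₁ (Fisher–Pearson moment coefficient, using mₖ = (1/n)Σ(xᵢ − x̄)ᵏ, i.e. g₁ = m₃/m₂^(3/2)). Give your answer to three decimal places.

-1.036

x̄ = (12 + 11 - 38 + 2) / 4 = -3.2500
deviations (xᵢ − x̄): 15.2500, 14.2500, -34.7500, 5.2500
Σ(xᵢ − x̄)² = 1670.7500 ⇒ m₂ = 1670.7500/4 = 417.68750
Σ(xᵢ − x̄)³ = -35377.8750 ⇒ m₃ = -35377.8750/4 = -8844.46875
m₂^(3/2) = 417.68750^(1.5) = 8536.44836
g₁ = m₃ / m₂^(3/2) = -8844.46875 / 8536.44836 ≈ -1.036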